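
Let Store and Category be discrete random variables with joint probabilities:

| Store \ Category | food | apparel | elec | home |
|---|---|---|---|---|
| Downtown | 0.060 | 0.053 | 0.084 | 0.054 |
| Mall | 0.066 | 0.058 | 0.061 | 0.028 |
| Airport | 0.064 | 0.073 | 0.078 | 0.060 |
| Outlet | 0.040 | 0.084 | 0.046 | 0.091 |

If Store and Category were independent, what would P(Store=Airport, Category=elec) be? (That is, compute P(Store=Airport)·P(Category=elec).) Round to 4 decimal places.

0.0740

P(Store=Airport) = 0.064 + 0.073 + 0.078 + 0.060 = 0.275.
P(Category=elec) = 0.084 + 0.061 + 0.078 + 0.046 = 0.269.
Product: 0.275 × 0.269 = 0.0740.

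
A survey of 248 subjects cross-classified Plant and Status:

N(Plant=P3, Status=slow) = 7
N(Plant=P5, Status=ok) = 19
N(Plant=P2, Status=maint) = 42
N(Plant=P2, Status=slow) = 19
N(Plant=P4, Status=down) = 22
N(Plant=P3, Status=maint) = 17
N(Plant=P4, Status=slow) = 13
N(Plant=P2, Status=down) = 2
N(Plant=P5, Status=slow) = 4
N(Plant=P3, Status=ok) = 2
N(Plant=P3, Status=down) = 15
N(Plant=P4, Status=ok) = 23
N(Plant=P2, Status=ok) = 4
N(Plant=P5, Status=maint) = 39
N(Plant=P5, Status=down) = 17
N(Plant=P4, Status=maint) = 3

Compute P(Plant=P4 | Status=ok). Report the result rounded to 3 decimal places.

0.479

Total with Status=ok: 4 + 2 + 23 + 19 = 48.
P(Plant=P4 | Status=ok) = 23/48 = 0.479.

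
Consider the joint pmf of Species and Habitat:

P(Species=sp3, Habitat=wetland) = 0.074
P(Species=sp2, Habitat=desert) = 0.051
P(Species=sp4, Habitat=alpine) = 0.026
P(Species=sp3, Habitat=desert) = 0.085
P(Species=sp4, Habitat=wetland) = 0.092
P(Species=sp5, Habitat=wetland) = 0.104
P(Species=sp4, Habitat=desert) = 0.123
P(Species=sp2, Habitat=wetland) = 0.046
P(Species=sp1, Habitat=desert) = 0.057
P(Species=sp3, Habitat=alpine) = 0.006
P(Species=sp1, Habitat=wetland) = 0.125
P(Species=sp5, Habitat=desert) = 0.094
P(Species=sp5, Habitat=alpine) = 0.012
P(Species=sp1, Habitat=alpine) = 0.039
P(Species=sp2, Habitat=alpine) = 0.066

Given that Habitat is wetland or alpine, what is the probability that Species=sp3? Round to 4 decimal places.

0.1356

P(Habitat=wetland) = 0.125 + 0.046 + 0.074 + 0.092 + 0.104 = 0.441.
P(Habitat=alpine) = 0.039 + 0.066 + 0.006 + 0.026 + 0.012 = 0.149.
P(Habitat ∈ {wetland, alpine}) = 0.441 + 0.149 = 0.590; P(Species=sp3, Habitat ∈ {wetland, alpine}) = 0.074 + 0.006 = 0.080.
P(Species=sp3 | Habitat ∈ {wetland, alpine}) = 0.080/0.590 = 0.1356.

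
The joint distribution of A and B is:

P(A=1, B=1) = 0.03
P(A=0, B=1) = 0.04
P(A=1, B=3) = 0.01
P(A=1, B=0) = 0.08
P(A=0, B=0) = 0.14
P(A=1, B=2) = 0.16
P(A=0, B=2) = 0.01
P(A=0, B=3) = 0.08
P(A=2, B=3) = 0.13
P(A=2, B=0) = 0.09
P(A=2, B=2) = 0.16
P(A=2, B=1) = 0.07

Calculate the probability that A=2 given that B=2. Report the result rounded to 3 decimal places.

0.485

P(B=2) = 0.01 + 0.16 + 0.16 = 0.33.
P(A=2 | B=2) = 0.16/0.33 = 0.485.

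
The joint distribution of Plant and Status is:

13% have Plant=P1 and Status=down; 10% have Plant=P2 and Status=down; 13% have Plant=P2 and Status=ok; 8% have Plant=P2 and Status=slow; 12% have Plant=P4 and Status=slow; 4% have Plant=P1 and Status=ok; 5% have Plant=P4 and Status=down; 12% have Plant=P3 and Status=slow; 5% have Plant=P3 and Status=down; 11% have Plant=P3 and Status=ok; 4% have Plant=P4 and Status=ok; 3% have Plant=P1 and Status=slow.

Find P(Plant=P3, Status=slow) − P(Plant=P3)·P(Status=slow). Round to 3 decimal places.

P(Plant=P3) = 0.11 + 0.12 + 0.05 = 0.28.
P(Status=slow) = 0.03 + 0.08 + 0.12 + 0.12 = 0.35.
P(Plant=P3, Status=slow) − P(Plant=P3)P(Status=slow) = 0.12 − 0.28×0.35 = 0.022.

0.022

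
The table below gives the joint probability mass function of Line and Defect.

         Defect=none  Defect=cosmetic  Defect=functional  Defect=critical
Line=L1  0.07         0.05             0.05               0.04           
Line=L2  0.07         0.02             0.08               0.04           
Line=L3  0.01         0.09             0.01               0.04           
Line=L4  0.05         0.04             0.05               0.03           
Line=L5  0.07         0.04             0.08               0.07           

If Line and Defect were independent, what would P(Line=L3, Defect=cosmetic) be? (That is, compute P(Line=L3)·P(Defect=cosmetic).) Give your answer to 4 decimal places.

0.0360

P(Line=L3) = 0.01 + 0.09 + 0.01 + 0.04 = 0.15.
P(Defect=cosmetic) = 0.05 + 0.02 + 0.09 + 0.04 + 0.04 = 0.24.
Product: 0.15 × 0.24 = 0.0360.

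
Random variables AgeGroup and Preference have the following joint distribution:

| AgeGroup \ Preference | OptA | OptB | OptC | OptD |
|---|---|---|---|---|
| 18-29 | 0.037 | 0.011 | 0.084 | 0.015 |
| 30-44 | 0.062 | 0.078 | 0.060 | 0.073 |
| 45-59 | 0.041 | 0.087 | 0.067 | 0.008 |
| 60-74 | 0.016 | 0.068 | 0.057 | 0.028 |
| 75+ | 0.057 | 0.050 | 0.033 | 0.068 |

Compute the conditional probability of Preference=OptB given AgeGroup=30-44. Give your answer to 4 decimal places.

0.2857

P(AgeGroup=30-44) = 0.062 + 0.078 + 0.060 + 0.073 = 0.273.
P(Preference=OptB | AgeGroup=30-44) = 0.078/0.273 = 0.2857.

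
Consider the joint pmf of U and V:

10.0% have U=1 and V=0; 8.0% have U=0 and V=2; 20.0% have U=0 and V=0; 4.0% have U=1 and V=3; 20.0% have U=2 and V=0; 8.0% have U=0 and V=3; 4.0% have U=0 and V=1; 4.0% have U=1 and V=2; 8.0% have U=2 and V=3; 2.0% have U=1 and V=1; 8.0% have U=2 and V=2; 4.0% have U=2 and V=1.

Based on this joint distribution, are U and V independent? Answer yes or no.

Every cell satisfies P(U,V) = P(U)·P(V). For instance P(U=0) = 0.400, P(V=2) = 0.200, and 0.400×0.200 = 0.080 matches the joint entry. So U and V are independent.

yes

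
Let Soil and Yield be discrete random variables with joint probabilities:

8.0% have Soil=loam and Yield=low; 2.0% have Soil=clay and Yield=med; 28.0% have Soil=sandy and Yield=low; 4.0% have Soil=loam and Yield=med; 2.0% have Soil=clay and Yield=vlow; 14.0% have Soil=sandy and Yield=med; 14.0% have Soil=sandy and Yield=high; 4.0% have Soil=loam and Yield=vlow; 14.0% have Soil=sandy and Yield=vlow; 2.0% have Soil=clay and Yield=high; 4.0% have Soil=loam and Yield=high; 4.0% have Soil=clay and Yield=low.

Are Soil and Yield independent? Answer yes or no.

Every cell satisfies P(Soil,Yield) = P(Soil)·P(Yield). For instance P(Soil=sandy) = 0.700, P(Yield=med) = 0.200, and 0.700×0.200 = 0.140 matches the joint entry. So Soil and Yield are independent.

yes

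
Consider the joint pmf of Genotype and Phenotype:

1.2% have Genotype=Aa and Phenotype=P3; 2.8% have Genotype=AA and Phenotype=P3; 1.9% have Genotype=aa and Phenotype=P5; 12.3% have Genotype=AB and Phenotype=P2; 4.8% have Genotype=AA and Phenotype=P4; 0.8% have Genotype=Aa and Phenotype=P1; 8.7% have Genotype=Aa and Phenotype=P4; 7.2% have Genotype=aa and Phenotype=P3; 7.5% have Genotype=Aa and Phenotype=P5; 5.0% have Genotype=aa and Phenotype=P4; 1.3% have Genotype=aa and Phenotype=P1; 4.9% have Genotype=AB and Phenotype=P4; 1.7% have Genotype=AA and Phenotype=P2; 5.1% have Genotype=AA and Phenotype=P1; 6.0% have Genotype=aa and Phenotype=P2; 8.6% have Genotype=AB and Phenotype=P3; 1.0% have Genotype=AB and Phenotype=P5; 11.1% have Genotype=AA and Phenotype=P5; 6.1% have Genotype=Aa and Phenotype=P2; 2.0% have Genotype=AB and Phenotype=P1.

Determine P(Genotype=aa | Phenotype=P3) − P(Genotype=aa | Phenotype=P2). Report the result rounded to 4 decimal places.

P(Phenotype=P3) = 0.028 + 0.012 + 0.072 + 0.086 = 0.198; P(Genotype=aa | Phenotype=P3) = 0.072/0.198 = 0.36364.
P(Phenotype=P2) = 0.017 + 0.061 + 0.060 + 0.123 = 0.261; P(Genotype=aa | Phenotype=P2) = 0.060/0.261 = 0.22989.
Difference = 0.1338.

0.1338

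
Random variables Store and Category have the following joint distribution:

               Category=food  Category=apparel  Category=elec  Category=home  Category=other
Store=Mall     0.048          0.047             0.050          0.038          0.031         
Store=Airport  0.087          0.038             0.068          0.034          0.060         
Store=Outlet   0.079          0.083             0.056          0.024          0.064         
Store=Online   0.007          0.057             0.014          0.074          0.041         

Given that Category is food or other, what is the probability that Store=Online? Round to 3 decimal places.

P(Category=food) = 0.048 + 0.087 + 0.079 + 0.007 = 0.221.
P(Category=other) = 0.031 + 0.060 + 0.064 + 0.041 = 0.196.
P(Category ∈ {food, other}) = 0.221 + 0.196 = 0.417; P(Store=Online, Category ∈ {food, other}) = 0.007 + 0.041 = 0.048.
P(Store=Online | Category ∈ {food, other}) = 0.048/0.417 = 0.115.

0.115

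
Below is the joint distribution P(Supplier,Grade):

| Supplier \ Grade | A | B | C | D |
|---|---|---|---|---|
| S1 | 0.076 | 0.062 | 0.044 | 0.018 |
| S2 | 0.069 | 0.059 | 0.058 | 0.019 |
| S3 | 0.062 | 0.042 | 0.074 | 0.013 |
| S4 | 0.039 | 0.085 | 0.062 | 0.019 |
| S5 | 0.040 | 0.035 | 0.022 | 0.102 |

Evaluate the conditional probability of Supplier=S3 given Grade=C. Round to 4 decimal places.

0.2846

P(Grade=C) = 0.044 + 0.058 + 0.074 + 0.062 + 0.022 = 0.260.
P(Supplier=S3 | Grade=C) = 0.074/0.260 = 0.2846.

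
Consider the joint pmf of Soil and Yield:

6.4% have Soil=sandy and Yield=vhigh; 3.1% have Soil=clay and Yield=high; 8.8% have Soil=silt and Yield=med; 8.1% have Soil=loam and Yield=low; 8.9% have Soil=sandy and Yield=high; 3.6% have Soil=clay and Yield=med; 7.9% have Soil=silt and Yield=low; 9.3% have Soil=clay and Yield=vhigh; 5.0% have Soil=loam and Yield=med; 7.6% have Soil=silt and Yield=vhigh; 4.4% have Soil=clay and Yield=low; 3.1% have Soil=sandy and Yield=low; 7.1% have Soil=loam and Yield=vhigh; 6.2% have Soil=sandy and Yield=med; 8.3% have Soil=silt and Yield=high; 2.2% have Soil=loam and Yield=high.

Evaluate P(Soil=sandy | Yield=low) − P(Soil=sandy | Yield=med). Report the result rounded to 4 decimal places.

-0.1308

P(Yield=low) = 0.031 + 0.081 + 0.044 + 0.079 = 0.235; P(Soil=sandy | Yield=low) = 0.031/0.235 = 0.13191.
P(Yield=med) = 0.062 + 0.050 + 0.036 + 0.088 = 0.236; P(Soil=sandy | Yield=med) = 0.062/0.236 = 0.26271.
Difference = -0.1308.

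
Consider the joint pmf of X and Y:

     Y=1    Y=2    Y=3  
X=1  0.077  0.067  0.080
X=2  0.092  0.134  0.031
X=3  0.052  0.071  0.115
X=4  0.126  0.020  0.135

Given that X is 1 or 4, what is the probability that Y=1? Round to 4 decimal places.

P(X=1) = 0.077 + 0.067 + 0.080 = 0.224.
P(X=4) = 0.126 + 0.020 + 0.135 = 0.281.
P(X ∈ {1, 4}) = 0.224 + 0.281 = 0.505; P(Y=1, X ∈ {1, 4}) = 0.077 + 0.126 = 0.203.
P(Y=1 | X ∈ {1, 4}) = 0.203/0.505 = 0.4020.

0.4020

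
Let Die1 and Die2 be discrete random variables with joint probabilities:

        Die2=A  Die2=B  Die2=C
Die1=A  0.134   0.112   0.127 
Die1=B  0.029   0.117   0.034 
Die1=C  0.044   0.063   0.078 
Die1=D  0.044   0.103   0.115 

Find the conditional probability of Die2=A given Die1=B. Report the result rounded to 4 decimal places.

P(Die1=B) = 0.029 + 0.117 + 0.034 = 0.180.
P(Die2=A | Die1=B) = 0.029/0.180 = 0.1611.

0.1611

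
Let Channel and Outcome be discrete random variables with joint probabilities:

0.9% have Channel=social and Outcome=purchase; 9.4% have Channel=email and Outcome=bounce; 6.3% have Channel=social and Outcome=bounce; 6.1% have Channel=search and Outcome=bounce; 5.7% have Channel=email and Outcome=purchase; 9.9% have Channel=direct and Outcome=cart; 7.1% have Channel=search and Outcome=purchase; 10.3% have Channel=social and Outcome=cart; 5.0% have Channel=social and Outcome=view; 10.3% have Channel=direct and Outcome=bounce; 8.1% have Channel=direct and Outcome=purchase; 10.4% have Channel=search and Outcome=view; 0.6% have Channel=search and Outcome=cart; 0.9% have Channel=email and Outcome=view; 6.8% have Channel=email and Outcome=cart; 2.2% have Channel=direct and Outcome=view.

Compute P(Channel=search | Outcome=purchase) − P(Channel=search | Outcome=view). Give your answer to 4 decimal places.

-0.2365

P(Outcome=purchase) = 0.057 + 0.071 + 0.009 + 0.081 = 0.218; P(Channel=search | Outcome=purchase) = 0.071/0.218 = 0.32569.
P(Outcome=view) = 0.009 + 0.104 + 0.050 + 0.022 = 0.185; P(Channel=search | Outcome=view) = 0.104/0.185 = 0.56216.
Difference = -0.2365.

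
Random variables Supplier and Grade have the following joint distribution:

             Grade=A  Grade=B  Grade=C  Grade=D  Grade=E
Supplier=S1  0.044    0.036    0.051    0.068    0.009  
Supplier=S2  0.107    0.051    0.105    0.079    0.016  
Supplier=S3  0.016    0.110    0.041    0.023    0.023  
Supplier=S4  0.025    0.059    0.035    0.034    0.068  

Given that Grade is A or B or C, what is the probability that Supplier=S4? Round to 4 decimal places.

P(Grade=A) = 0.044 + 0.107 + 0.016 + 0.025 = 0.192.
P(Grade=B) = 0.036 + 0.051 + 0.110 + 0.059 = 0.256.
P(Grade=C) = 0.051 + 0.105 + 0.041 + 0.035 = 0.232.
P(Grade ∈ {A, B, C}) = 0.192 + 0.256 + 0.232 = 0.680; P(Supplier=S4, Grade ∈ {A, B, C}) = 0.025 + 0.059 + 0.035 = 0.119.
P(Supplier=S4 | Grade ∈ {A, B, C}) = 0.119/0.680 = 0.1750.

0.1750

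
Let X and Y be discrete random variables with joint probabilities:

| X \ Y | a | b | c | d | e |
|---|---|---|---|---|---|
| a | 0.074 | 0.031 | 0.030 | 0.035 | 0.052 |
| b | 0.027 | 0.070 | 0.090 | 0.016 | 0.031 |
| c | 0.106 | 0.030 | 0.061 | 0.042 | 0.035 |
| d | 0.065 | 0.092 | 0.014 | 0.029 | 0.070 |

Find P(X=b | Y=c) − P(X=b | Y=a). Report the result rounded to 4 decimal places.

0.3623

P(Y=c) = 0.030 + 0.090 + 0.061 + 0.014 = 0.195; P(X=b | Y=c) = 0.090/0.195 = 0.46154.
P(Y=a) = 0.074 + 0.027 + 0.106 + 0.065 = 0.272; P(X=b | Y=a) = 0.027/0.272 = 0.09926.
Difference = 0.3623.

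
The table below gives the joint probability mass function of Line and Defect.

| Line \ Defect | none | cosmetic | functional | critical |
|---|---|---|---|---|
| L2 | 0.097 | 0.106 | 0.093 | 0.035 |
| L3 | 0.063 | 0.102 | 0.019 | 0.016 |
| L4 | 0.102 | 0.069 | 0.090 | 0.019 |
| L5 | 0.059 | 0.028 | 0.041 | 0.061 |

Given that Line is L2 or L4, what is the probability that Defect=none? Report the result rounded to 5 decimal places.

0.32570

P(Line=L2) = 0.097 + 0.106 + 0.093 + 0.035 = 0.331.
P(Line=L4) = 0.102 + 0.069 + 0.090 + 0.019 = 0.280.
P(Line ∈ {L2, L4}) = 0.331 + 0.280 = 0.611; P(Defect=none, Line ∈ {L2, L4}) = 0.097 + 0.102 = 0.199.
P(Defect=none | Line ∈ {L2, L4}) = 0.199/0.611 = 0.32570.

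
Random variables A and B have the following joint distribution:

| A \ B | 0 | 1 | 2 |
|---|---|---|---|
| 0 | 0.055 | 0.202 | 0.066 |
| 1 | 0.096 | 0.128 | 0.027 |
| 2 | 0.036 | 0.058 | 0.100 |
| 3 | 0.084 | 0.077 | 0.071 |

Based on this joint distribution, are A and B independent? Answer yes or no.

P(A=0) = 0.323 and P(B=1) = 0.465, so their product is 0.15020, but P(A=0, B=1) = 0.202. Since these differ, A and B are not independent.

no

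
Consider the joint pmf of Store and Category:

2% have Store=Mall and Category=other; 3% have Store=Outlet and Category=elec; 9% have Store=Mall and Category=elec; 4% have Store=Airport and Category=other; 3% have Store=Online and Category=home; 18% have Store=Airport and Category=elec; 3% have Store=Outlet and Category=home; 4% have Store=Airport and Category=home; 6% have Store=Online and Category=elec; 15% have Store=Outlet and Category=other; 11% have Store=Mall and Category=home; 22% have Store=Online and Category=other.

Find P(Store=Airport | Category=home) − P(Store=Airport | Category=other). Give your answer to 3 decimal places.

P(Category=home) = 0.11 + 0.04 + 0.03 + 0.03 = 0.21; P(Store=Airport | Category=home) = 0.04/0.21 = 0.1905.
P(Category=other) = 0.02 + 0.04 + 0.15 + 0.22 = 0.43; P(Store=Airport | Category=other) = 0.04/0.43 = 0.0930.
Difference = 0.097.

0.097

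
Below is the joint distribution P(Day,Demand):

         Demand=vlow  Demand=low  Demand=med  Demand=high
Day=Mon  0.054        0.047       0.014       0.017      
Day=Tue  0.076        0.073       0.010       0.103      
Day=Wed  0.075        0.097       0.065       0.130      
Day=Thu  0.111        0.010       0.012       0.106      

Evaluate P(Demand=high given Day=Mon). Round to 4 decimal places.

0.1288

P(Day=Mon) = 0.054 + 0.047 + 0.014 + 0.017 = 0.132.
P(Demand=high | Day=Mon) = 0.017/0.132 = 0.1288.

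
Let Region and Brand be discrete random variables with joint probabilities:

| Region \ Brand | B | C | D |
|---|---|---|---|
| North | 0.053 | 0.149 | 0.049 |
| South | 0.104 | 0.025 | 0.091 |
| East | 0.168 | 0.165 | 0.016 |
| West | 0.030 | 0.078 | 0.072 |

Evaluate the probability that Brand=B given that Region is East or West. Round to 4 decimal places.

0.3743

P(Region=East) = 0.168 + 0.165 + 0.016 = 0.349.
P(Region=West) = 0.030 + 0.078 + 0.072 = 0.180.
P(Region ∈ {East, West}) = 0.349 + 0.180 = 0.529; P(Brand=B, Region ∈ {East, West}) = 0.168 + 0.030 = 0.198.
P(Brand=B | Region ∈ {East, West}) = 0.198/0.529 = 0.3743.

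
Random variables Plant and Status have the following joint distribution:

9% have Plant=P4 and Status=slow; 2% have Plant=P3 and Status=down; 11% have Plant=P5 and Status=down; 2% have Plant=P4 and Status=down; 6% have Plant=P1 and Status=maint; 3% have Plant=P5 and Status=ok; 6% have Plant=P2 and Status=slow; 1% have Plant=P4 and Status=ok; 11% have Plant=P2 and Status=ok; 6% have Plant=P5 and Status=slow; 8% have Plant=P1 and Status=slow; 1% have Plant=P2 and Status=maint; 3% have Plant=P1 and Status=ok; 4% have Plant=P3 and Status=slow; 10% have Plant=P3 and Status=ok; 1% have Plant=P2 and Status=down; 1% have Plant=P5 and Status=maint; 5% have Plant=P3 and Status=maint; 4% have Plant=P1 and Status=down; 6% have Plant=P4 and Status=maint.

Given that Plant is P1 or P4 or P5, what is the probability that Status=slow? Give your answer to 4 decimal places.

P(Plant=P1) = 0.03 + 0.08 + 0.04 + 0.06 = 0.21.
P(Plant=P4) = 0.01 + 0.09 + 0.02 + 0.06 = 0.18.
P(Plant=P5) = 0.03 + 0.06 + 0.11 + 0.01 = 0.21.
P(Plant ∈ {P1, P4, P5}) = 0.21 + 0.18 + 0.21 = 0.60; P(Status=slow, Plant ∈ {P1, P4, P5}) = 0.08 + 0.09 + 0.06 = 0.23.
P(Status=slow | Plant ∈ {P1, P4, P5}) = 0.23/0.60 = 0.3833.

0.3833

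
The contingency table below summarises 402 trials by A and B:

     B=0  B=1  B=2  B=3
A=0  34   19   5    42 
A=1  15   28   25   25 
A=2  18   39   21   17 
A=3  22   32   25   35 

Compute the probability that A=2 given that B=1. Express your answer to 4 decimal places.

Total with B=1: 19 + 28 + 39 + 32 = 118.
P(A=2 | B=1) = 39/118 = 0.3305.

0.3305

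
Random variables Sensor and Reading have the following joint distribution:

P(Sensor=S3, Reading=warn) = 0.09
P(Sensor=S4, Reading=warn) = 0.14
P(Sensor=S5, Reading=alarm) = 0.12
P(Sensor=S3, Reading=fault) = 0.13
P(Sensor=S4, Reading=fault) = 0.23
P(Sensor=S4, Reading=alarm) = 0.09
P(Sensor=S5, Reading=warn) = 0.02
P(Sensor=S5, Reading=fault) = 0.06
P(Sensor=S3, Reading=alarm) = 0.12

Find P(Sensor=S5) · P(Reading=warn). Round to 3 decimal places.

P(Sensor=S5) = 0.02 + 0.12 + 0.06 = 0.20.
P(Reading=warn) = 0.09 + 0.14 + 0.02 = 0.25.
Product: 0.20 × 0.25 = 0.050.

0.050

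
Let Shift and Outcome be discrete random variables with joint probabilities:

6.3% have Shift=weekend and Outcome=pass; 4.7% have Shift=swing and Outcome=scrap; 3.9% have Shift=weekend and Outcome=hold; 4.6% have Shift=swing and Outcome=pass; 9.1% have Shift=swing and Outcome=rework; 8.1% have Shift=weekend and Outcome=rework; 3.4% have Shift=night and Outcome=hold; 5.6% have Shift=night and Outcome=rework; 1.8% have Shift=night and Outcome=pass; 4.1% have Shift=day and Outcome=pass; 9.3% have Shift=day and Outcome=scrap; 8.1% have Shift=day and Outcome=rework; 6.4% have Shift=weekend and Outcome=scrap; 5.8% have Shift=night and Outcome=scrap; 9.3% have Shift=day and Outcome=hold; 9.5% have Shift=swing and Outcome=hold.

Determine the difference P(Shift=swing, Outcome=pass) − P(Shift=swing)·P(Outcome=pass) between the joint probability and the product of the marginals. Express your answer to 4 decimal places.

P(Shift=swing) = 0.046 + 0.091 + 0.047 + 0.095 = 0.279.
P(Outcome=pass) = 0.041 + 0.046 + 0.018 + 0.063 = 0.168.
P(Shift=swing, Outcome=pass) − P(Shift=swing)P(Outcome=pass) = 0.046 − 0.279×0.168 = -0.0009.

-0.0009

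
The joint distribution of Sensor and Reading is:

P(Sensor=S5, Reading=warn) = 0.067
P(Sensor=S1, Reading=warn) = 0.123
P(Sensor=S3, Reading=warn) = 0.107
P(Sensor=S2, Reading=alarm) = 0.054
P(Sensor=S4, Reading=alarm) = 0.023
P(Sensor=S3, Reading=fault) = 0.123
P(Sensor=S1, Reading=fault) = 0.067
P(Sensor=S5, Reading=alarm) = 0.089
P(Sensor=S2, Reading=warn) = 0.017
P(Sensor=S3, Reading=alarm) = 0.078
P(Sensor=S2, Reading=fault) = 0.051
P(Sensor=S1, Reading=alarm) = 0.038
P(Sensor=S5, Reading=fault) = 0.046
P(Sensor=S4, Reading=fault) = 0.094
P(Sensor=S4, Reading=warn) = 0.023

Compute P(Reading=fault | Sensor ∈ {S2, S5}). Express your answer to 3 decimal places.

0.299

P(Sensor=S2) = 0.017 + 0.054 + 0.051 = 0.122.
P(Sensor=S5) = 0.067 + 0.089 + 0.046 = 0.202.
P(Sensor ∈ {S2, S5}) = 0.122 + 0.202 = 0.324; P(Reading=fault, Sensor ∈ {S2, S5}) = 0.051 + 0.046 = 0.097.
P(Reading=fault | Sensor ∈ {S2, S5}) = 0.097/0.324 = 0.299.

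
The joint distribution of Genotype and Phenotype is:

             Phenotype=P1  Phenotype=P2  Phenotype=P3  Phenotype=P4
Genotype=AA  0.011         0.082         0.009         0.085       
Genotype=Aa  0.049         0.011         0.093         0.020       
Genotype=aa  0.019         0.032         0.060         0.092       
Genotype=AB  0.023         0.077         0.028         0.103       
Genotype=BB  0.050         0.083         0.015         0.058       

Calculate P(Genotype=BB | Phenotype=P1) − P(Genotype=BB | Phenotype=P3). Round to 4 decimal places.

P(Phenotype=P1) = 0.011 + 0.049 + 0.019 + 0.023 + 0.050 = 0.152; P(Genotype=BB | Phenotype=P1) = 0.050/0.152 = 0.32895.
P(Phenotype=P3) = 0.009 + 0.093 + 0.060 + 0.028 + 0.015 = 0.205; P(Genotype=BB | Phenotype=P3) = 0.015/0.205 = 0.07317.
Difference = 0.2558.

0.2558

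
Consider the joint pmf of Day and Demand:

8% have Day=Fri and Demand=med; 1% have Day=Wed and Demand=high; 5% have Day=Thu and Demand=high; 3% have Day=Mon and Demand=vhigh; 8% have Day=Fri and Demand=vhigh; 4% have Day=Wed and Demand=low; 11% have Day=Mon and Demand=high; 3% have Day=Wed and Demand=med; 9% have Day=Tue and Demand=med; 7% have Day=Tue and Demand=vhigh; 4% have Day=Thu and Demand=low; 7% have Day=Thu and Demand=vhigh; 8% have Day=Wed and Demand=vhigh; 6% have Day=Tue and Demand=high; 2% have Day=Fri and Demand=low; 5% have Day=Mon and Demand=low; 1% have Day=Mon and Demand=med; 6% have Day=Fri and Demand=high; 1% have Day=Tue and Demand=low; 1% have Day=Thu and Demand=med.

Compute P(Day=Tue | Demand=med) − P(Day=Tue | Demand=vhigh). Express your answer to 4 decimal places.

P(Demand=med) = 0.01 + 0.09 + 0.03 + 0.01 + 0.08 = 0.22; P(Day=Tue | Demand=med) = 0.09/0.22 = 0.40909.
P(Demand=vhigh) = 0.03 + 0.07 + 0.08 + 0.07 + 0.08 = 0.33; P(Day=Tue | Demand=vhigh) = 0.07/0.33 = 0.21212.
Difference = 0.1970.

0.1970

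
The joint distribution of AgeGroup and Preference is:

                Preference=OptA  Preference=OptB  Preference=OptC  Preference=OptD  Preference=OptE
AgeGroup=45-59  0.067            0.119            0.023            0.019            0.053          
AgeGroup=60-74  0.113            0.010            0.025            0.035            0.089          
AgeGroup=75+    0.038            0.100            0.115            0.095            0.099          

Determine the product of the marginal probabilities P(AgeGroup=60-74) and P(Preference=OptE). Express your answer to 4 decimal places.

P(AgeGroup=60-74) = 0.113 + 0.010 + 0.025 + 0.035 + 0.089 = 0.272.
P(Preference=OptE) = 0.053 + 0.089 + 0.099 = 0.241.
Product: 0.272 × 0.241 = 0.0656.

0.0656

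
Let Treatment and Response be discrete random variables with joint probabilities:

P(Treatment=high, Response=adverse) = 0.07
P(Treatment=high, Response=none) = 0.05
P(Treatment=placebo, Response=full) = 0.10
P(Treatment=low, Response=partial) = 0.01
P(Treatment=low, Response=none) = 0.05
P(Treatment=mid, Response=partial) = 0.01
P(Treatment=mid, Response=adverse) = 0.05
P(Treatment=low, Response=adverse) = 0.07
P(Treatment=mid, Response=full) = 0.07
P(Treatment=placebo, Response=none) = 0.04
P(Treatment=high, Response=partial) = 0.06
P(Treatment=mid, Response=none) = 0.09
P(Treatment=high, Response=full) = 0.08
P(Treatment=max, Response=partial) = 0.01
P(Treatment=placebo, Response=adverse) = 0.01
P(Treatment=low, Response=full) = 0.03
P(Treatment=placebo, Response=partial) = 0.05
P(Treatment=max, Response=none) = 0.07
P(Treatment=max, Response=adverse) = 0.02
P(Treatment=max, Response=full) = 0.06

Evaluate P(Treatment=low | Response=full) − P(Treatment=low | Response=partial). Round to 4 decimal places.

P(Response=full) = 0.10 + 0.03 + 0.07 + 0.08 + 0.06 = 0.34; P(Treatment=low | Response=full) = 0.03/0.34 = 0.08824.
P(Response=partial) = 0.05 + 0.01 + 0.01 + 0.06 + 0.01 = 0.14; P(Treatment=low | Response=partial) = 0.01/0.14 = 0.07143.
Difference = 0.0168.

0.0168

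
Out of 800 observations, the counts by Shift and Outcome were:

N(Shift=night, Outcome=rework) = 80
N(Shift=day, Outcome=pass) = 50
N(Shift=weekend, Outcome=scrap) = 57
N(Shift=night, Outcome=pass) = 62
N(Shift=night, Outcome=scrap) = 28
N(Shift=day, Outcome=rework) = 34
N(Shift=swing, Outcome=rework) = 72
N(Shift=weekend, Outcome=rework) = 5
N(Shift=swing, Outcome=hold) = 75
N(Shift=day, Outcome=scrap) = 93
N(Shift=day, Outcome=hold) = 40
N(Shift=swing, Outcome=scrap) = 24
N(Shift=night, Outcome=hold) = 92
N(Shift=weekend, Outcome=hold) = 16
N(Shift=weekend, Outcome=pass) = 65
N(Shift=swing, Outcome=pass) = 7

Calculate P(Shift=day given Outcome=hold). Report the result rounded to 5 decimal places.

Total with Outcome=hold: 40 + 75 + 92 + 16 = 223.
P(Shift=day | Outcome=hold) = 40/223 = 0.17937.

0.17937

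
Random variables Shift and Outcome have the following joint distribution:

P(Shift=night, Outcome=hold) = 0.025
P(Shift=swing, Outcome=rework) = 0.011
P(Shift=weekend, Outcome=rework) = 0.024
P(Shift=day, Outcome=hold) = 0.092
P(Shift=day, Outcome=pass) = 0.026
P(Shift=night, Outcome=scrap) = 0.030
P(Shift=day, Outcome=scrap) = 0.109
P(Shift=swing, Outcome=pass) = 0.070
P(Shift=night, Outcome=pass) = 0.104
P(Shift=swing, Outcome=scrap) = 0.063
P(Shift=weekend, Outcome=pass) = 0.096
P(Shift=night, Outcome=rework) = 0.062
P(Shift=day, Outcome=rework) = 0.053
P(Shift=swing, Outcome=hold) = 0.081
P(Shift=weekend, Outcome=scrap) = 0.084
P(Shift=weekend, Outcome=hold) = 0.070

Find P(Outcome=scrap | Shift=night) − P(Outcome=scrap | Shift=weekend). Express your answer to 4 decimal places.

-0.1708

P(Shift=night) = 0.104 + 0.062 + 0.030 + 0.025 = 0.221; P(Outcome=scrap | Shift=night) = 0.030/0.221 = 0.13575.
P(Shift=weekend) = 0.096 + 0.024 + 0.084 + 0.070 = 0.274; P(Outcome=scrap | Shift=weekend) = 0.084/0.274 = 0.30657.
Difference = -0.1708.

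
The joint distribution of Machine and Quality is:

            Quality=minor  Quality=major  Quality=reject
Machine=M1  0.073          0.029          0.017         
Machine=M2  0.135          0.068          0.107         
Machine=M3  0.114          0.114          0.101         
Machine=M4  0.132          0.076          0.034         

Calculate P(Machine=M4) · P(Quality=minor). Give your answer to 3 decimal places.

0.110

P(Machine=M4) = 0.132 + 0.076 + 0.034 = 0.242.
P(Quality=minor) = 0.073 + 0.135 + 0.114 + 0.132 = 0.454.
Product: 0.242 × 0.454 = 0.110.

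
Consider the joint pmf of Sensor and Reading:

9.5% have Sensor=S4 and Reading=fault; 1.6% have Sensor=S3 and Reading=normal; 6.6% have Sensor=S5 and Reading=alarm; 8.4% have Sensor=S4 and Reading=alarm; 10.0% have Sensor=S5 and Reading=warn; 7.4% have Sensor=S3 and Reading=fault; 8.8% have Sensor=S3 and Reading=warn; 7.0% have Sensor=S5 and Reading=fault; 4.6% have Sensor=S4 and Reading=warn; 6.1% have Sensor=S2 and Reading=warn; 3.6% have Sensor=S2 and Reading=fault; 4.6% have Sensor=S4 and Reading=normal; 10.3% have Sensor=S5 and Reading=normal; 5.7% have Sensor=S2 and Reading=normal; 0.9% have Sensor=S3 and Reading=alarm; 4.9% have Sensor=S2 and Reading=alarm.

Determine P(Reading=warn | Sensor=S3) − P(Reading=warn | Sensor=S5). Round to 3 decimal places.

P(Sensor=S3) = 0.016 + 0.088 + 0.009 + 0.074 = 0.187; P(Reading=warn | Sensor=S3) = 0.088/0.187 = 0.4706.
P(Sensor=S5) = 0.103 + 0.100 + 0.066 + 0.070 = 0.339; P(Reading=warn | Sensor=S5) = 0.100/0.339 = 0.2950.
Difference = 0.176.

0.176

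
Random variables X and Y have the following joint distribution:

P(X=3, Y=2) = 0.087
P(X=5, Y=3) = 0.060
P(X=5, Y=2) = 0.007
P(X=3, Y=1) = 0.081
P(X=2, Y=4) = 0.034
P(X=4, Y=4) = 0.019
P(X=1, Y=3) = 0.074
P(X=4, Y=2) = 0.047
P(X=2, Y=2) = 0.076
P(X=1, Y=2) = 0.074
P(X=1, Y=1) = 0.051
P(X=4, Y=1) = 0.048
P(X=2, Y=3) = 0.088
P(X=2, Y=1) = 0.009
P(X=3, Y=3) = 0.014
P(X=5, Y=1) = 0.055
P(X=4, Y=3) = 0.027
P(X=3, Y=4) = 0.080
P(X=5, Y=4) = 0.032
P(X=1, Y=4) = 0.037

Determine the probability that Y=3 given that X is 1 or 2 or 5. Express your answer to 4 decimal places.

P(X=1) = 0.051 + 0.074 + 0.074 + 0.037 = 0.236.
P(X=2) = 0.009 + 0.076 + 0.088 + 0.034 = 0.207.
P(X=5) = 0.055 + 0.007 + 0.060 + 0.032 = 0.154.
P(X ∈ {1, 2, 5}) = 0.236 + 0.207 + 0.154 = 0.597; P(Y=3, X ∈ {1, 2, 5}) = 0.074 + 0.088 + 0.060 = 0.222.
P(Y=3 | X ∈ {1, 2, 5}) = 0.222/0.597 = 0.3719.

0.3719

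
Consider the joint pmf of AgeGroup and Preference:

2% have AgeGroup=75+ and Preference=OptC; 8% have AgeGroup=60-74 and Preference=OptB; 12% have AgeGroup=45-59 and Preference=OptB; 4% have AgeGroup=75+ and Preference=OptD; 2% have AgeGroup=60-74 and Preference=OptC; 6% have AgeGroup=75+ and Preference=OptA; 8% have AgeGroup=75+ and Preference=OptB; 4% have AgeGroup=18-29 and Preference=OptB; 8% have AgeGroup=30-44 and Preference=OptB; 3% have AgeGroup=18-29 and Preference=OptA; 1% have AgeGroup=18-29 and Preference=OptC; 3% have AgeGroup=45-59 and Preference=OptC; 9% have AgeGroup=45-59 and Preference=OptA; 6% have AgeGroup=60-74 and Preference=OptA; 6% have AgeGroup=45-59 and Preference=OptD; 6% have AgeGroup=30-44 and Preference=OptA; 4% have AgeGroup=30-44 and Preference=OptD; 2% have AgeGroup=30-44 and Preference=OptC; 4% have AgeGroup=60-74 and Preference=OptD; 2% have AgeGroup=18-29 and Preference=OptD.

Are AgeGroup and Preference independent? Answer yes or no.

Every cell satisfies P(AgeGroup,Preference) = P(AgeGroup)·P(Preference). For instance P(AgeGroup=45-59) = 0.30, P(Preference=OptB) = 0.40, and 0.30×0.40 = 0.12 matches the joint entry. So AgeGroup and Preference are independent.

yes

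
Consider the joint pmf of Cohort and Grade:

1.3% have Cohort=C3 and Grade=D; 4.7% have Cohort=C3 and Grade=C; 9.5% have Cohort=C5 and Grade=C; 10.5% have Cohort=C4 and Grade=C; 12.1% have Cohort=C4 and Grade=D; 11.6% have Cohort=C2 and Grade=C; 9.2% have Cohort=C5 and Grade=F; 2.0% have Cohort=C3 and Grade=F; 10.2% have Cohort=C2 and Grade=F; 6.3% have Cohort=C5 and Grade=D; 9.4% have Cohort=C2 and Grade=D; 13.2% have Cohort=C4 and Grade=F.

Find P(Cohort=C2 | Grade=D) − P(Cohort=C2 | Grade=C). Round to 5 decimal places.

0.00346

P(Grade=D) = 0.094 + 0.013 + 0.121 + 0.063 = 0.291; P(Cohort=C2 | Grade=D) = 0.094/0.291 = 0.323024.
P(Grade=C) = 0.116 + 0.047 + 0.105 + 0.095 = 0.363; P(Cohort=C2 | Grade=C) = 0.116/0.363 = 0.319559.
Difference = 0.00346.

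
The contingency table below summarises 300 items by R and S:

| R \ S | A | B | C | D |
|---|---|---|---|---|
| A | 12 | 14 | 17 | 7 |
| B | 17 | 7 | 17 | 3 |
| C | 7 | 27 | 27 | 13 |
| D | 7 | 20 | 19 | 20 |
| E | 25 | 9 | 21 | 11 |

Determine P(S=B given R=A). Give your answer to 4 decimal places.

0.2800

Total with R=A: 12 + 14 + 17 + 7 = 50.
P(S=B | R=A) = 14/50 = 0.2800.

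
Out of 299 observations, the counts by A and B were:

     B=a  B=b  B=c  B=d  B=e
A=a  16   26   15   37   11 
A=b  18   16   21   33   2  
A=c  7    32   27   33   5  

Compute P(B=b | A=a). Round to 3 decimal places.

Total with A=a: 16 + 26 + 15 + 37 + 11 = 105.
P(B=b | A=a) = 26/105 = 0.248.

0.248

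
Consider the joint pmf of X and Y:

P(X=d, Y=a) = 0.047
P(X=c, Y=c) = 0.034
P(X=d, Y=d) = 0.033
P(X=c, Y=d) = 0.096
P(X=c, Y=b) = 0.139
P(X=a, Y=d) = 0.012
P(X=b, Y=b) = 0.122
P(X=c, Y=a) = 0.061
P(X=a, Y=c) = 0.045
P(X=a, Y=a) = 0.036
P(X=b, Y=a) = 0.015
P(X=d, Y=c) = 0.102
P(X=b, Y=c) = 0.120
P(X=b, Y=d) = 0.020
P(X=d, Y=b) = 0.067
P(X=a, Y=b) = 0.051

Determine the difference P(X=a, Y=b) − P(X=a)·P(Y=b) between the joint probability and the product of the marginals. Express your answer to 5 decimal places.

P(X=a) = 0.036 + 0.051 + 0.045 + 0.012 = 0.144.
P(Y=b) = 0.051 + 0.122 + 0.139 + 0.067 = 0.379.
P(X=a, Y=b) − P(X=a)P(Y=b) = 0.051 − 0.144×0.379 = -0.00358.

-0.00358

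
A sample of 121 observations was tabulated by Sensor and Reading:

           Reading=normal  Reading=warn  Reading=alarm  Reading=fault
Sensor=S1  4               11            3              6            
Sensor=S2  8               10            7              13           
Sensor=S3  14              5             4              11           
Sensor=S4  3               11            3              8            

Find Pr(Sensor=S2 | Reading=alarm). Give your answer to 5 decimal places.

0.41176

Total with Reading=alarm: 3 + 7 + 4 + 3 = 17.
P(Sensor=S2 | Reading=alarm) = 7/17 = 0.41176.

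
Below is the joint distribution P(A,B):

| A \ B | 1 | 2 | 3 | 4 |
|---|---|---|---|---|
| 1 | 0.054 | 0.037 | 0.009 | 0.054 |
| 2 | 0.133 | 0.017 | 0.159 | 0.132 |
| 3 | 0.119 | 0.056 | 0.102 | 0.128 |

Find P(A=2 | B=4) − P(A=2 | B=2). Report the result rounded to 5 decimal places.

0.26584

P(B=4) = 0.054 + 0.132 + 0.128 = 0.314; P(A=2 | B=4) = 0.132/0.314 = 0.420382.
P(B=2) = 0.037 + 0.017 + 0.056 = 0.110; P(A=2 | B=2) = 0.017/0.110 = 0.154545.
Difference = 0.26584.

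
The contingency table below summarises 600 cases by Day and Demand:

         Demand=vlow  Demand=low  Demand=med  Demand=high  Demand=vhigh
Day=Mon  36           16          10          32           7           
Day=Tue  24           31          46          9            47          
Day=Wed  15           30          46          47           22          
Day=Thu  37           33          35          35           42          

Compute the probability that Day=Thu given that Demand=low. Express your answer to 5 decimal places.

0.30000

Total with Demand=low: 16 + 31 + 30 + 33 = 110.
P(Day=Thu | Demand=low) = 33/110 = 0.30000.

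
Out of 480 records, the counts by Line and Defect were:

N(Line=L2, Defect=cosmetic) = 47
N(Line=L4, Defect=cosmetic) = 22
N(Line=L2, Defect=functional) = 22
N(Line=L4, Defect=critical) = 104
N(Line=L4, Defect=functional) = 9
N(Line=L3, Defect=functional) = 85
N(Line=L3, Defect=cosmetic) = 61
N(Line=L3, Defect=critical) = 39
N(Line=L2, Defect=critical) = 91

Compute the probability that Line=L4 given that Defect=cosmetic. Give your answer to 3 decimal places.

0.169

Total with Defect=cosmetic: 47 + 61 + 22 = 130.
P(Line=L4 | Defect=cosmetic) = 22/130 = 0.169.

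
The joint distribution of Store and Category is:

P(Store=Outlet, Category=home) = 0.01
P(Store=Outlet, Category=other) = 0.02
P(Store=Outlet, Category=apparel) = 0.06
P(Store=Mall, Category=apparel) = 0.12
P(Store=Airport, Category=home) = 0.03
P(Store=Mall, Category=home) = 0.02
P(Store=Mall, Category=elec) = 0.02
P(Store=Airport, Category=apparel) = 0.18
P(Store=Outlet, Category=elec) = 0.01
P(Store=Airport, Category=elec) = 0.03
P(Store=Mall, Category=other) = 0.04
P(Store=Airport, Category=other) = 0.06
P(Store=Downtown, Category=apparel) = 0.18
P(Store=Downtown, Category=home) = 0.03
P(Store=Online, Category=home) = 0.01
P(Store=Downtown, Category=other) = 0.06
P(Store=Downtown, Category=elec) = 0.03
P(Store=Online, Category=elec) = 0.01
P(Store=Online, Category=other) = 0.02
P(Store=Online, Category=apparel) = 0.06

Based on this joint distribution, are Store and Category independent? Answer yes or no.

Every cell satisfies P(Store,Category) = P(Store)·P(Category). For instance P(Store=Downtown) = 0.30, P(Category=apparel) = 0.60, and 0.30×0.60 = 0.18 matches the joint entry. So Store and Category are independent.

yes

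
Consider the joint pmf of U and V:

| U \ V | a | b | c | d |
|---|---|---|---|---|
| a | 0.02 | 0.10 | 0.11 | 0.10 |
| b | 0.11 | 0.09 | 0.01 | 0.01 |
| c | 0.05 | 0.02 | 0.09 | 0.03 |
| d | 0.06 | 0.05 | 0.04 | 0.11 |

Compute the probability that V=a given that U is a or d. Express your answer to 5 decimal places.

P(U=a) = 0.02 + 0.10 + 0.11 + 0.10 = 0.33.
P(U=d) = 0.06 + 0.05 + 0.04 + 0.11 = 0.26.
P(U ∈ {a, d}) = 0.33 + 0.26 = 0.59; P(V=a, U ∈ {a, d}) = 0.02 + 0.06 = 0.08.
P(V=a | U ∈ {a, d}) = 0.08/0.59 = 0.13559.

0.13559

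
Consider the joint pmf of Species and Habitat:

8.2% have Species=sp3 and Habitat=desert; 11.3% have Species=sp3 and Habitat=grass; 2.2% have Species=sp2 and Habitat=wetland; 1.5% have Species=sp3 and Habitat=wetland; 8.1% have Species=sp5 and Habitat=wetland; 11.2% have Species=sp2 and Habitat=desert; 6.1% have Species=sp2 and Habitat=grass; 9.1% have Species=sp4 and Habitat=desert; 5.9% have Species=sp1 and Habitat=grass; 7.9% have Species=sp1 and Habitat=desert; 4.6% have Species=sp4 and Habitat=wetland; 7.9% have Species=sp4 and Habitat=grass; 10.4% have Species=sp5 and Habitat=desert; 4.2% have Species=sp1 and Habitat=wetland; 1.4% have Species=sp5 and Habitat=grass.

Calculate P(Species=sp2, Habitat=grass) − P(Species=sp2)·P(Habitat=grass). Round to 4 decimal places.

P(Species=sp2) = 0.061 + 0.022 + 0.112 = 0.195.
P(Habitat=grass) = 0.059 + 0.061 + 0.113 + 0.079 + 0.014 = 0.326.
P(Species=sp2, Habitat=grass) − P(Species=sp2)P(Habitat=grass) = 0.061 − 0.195×0.326 = -0.0026.

-0.0026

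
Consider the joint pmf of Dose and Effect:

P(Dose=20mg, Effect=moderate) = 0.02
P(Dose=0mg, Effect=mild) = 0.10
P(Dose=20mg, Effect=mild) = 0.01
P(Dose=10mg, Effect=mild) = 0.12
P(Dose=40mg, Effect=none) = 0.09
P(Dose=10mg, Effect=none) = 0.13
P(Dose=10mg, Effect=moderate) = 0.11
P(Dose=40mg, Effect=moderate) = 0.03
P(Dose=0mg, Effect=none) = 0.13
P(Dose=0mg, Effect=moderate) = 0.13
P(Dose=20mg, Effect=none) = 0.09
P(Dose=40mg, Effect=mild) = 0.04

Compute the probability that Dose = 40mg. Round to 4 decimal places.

0.1600

P(Dose=40mg) = 0.09 + 0.04 + 0.03 = 0.16.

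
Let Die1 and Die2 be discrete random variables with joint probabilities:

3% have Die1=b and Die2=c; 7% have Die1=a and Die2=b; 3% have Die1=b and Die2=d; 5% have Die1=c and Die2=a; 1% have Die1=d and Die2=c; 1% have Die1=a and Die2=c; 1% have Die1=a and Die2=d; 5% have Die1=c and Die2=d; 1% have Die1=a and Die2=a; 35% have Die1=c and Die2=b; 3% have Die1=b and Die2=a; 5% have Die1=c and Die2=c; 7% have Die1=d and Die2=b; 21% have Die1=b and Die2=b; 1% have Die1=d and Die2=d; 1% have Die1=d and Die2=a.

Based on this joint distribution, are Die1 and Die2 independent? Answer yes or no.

Every cell satisfies P(Die1,Die2) = P(Die1)·P(Die2). For instance P(Die1=b) = 0.30, P(Die2=c) = 0.10, and 0.30×0.10 = 0.03 matches the joint entry. So Die1 and Die2 are independent.

yes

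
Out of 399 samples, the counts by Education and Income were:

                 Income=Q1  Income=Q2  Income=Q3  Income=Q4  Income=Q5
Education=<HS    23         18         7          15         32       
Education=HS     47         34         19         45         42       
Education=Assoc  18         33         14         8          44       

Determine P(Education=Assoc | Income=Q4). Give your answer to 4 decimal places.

Total with Income=Q4: 15 + 45 + 8 = 68.
P(Education=Assoc | Income=Q4) = 8/68 = 0.1176.

0.1176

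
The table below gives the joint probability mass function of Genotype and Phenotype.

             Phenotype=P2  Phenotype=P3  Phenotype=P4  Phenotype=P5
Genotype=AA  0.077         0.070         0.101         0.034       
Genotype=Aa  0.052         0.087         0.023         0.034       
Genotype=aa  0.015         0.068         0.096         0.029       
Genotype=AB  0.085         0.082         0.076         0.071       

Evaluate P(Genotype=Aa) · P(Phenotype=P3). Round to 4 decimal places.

0.0602

P(Genotype=Aa) = 0.052 + 0.087 + 0.023 + 0.034 = 0.196.
P(Phenotype=P3) = 0.070 + 0.087 + 0.068 + 0.082 = 0.307.
Product: 0.196 × 0.307 = 0.0602.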